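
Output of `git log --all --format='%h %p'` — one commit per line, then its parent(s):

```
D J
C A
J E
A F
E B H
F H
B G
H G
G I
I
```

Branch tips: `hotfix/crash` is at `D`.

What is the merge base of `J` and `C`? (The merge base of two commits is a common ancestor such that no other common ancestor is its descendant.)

H

Ancestors of J: {B, E, G, H, I, J}.
Ancestors of C: {A, C, F, G, H, I}.
Common ancestors: {G, H, I}.
Among these, H is not an ancestor of any other common ancestor — it is the merge base.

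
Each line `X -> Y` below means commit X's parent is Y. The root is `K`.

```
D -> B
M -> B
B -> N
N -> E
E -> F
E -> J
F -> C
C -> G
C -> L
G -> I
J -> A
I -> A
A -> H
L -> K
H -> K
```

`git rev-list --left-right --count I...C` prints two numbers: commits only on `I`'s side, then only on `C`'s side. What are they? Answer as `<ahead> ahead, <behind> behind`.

0 ahead, 3 behind

Reachable from I: {A, H, I, K}.
Reachable from C: {A, C, G, H, I, K, L}.
Only in I's history (ahead): {} — 0.
Only in C's history (behind): {C, G, L} — 3.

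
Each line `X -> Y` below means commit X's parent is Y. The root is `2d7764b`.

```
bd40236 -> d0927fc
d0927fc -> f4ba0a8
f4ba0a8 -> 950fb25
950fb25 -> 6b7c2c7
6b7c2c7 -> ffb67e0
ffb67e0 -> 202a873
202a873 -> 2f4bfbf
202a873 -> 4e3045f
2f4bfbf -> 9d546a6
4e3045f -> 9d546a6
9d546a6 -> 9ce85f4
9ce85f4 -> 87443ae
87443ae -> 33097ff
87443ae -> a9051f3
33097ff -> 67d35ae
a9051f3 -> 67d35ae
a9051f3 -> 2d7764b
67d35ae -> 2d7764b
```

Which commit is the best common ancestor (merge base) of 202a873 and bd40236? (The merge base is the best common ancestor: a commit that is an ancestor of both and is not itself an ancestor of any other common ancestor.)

202a873

Ancestors of 202a873: {202a873, 2d7764b, 2f4bfbf, 33097ff, 4e3045f, 67d35ae, 87443ae, 9ce85f4, 9d546a6, a9051f3}.
Ancestors of bd40236: {202a873, 2d7764b, 2f4bfbf, 33097ff, 4e3045f, 67d35ae, 6b7c2c7, 87443ae, 950fb25, 9ce85f4, 9d546a6, a9051f3, bd40236, d0927fc, f4ba0a8, ffb67e0}.
Common ancestors: {202a873, 2d7764b, 2f4bfbf, 33097ff, 4e3045f, 67d35ae, 87443ae, 9ce85f4, 9d546a6, a9051f3}.
Among these, 202a873 is not an ancestor of any other common ancestor — it is the merge base.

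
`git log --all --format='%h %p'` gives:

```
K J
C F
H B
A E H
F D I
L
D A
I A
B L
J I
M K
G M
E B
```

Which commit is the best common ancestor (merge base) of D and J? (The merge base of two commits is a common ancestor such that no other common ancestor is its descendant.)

Ancestors of D: {A, B, D, E, H, L}.
Ancestors of J: {A, B, E, H, I, J, L}.
Common ancestors: {A, B, E, H, L}.
Among these, A is not an ancestor of any other common ancestor — it is the merge base.

A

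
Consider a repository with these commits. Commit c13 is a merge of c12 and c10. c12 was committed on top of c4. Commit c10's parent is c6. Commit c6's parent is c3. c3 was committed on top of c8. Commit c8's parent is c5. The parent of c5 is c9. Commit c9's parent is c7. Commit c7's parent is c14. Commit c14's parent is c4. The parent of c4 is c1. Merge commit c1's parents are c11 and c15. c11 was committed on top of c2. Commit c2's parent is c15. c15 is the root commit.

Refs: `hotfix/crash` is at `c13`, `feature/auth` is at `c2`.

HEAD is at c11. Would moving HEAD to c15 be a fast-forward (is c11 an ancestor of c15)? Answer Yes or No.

No

A fast-forward from c11 to c15 is possible iff c11 is an ancestor of c15.
Ancestors of c15: {c15}.
c11 is not among them, so fast-forward is not possible.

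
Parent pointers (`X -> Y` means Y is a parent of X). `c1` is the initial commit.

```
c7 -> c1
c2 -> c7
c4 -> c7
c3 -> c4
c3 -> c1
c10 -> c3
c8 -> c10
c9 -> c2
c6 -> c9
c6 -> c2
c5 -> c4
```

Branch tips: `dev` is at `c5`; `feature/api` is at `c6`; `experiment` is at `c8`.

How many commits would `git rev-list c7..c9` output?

Reachable from c9: {c1, c2, c7, c9}.
Reachable from c7: {c1, c7}.
In c9's history but not c7's: {c2, c9} — 2 commits.

2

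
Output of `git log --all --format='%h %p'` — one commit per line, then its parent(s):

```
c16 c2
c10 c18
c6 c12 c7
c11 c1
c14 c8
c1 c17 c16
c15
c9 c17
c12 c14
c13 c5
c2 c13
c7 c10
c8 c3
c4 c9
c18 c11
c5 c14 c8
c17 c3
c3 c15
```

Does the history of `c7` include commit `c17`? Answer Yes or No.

Yes

Ancestors of c7 (commits reachable by following parents): {c1, c10, c11, c13, c14, c15, c16, c17, c18, c2, c3, c5, c7, c8}.
c17 is in that set, so it is an ancestor of c7.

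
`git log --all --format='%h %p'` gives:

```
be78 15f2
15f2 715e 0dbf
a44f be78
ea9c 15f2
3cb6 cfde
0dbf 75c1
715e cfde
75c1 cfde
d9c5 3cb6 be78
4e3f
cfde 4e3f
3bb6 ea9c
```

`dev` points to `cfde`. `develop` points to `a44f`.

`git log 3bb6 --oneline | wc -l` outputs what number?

8

Walking parent pointers from 3bb6: reachable set = {0dbf, 15f2, 3bb6, 4e3f, 715e, 75c1, cfde, ea9c}.
That is 8 commits.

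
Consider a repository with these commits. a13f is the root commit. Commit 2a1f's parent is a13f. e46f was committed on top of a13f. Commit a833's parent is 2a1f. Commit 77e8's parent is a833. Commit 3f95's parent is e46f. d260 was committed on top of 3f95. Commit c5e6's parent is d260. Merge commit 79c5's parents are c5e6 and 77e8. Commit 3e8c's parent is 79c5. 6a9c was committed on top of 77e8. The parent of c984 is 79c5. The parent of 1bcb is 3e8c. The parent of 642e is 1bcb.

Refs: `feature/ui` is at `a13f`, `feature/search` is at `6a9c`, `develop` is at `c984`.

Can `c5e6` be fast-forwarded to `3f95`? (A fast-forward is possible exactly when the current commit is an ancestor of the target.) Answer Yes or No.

No

A fast-forward from c5e6 to 3f95 is possible iff c5e6 is an ancestor of 3f95.
Ancestors of 3f95: {3f95, a13f, e46f}.
c5e6 is not among them, so fast-forward is not possible.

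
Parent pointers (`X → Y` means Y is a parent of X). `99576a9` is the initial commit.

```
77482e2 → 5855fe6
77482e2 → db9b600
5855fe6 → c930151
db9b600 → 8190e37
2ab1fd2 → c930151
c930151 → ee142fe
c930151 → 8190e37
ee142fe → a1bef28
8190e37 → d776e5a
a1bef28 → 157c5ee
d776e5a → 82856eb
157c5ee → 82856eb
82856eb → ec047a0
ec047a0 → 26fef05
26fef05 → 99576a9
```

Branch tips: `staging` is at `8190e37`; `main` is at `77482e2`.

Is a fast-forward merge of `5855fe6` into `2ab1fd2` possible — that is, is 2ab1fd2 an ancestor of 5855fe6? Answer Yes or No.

A fast-forward from 2ab1fd2 to 5855fe6 is possible iff 2ab1fd2 is an ancestor of 5855fe6.
Ancestors of 5855fe6: {157c5ee, 26fef05, 5855fe6, 8190e37, 82856eb, 99576a9, a1bef28, c930151, d776e5a, ec047a0, ee142fe}.
2ab1fd2 is not among them, so fast-forward is not possible.

No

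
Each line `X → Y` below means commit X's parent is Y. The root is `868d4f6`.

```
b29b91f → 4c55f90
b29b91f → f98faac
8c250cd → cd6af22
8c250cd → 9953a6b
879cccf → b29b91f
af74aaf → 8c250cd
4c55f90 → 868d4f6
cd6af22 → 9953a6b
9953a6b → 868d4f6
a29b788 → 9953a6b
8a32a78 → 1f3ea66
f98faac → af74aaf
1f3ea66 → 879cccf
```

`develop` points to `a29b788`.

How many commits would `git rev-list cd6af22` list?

Walking parent pointers from cd6af22: reachable set = {868d4f6, 9953a6b, cd6af22}.
That is 3 commits.

3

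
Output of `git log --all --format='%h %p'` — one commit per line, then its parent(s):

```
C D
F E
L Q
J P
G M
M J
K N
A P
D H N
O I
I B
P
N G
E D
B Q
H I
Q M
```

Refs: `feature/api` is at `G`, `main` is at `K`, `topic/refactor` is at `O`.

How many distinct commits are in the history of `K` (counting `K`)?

Walking parent pointers from K: reachable set = {G, J, K, M, N, P}.
That is 6 commits.

6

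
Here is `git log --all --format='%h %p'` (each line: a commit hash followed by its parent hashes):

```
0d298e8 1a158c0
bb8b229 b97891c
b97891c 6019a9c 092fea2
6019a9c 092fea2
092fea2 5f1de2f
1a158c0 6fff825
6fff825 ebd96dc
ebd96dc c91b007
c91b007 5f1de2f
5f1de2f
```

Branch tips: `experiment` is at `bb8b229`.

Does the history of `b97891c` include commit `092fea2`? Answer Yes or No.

Yes

Ancestors of b97891c (commits reachable by following parents): {092fea2, 5f1de2f, 6019a9c, b97891c}.
092fea2 is in that set, so it is an ancestor of b97891c.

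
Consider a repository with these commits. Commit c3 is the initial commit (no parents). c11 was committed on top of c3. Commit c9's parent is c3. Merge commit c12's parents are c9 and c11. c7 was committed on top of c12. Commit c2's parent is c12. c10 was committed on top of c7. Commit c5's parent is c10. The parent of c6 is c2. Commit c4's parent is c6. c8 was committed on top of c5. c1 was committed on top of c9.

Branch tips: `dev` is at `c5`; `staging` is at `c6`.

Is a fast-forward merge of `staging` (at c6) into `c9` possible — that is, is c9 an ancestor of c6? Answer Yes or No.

Yes

A fast-forward from c9 to c6 is possible iff c9 is an ancestor of c6.
Ancestors of c6: {c11, c12, c2, c3, c6, c9}.
c9 is among them, so fast-forward is possible.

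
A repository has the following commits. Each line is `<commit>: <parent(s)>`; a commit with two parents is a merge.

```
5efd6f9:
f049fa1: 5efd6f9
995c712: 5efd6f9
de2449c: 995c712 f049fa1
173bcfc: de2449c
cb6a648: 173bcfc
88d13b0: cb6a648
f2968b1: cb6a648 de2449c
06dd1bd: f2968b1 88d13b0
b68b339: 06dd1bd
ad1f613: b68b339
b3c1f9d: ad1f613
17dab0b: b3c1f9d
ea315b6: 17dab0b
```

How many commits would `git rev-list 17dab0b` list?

13

Walking parent pointers from 17dab0b: reachable set = {06dd1bd, 173bcfc, 17dab0b, 5efd6f9, 88d13b0, 995c712, ad1f613, b3c1f9d, b68b339, cb6a648, de2449c, f049fa1, f2968b1}.
That is 13 commits.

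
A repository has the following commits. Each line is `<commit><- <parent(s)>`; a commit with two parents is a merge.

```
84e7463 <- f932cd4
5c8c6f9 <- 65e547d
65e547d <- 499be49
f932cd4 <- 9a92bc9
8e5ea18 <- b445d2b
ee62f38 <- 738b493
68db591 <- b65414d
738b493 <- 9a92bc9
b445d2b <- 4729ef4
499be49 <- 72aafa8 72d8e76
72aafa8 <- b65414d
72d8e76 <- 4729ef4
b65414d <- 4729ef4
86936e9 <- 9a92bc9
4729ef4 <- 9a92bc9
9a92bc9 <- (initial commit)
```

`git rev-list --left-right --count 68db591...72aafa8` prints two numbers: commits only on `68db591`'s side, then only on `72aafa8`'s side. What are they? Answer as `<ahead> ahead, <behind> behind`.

1 ahead, 1 behind

Reachable from 68db591: {4729ef4, 68db591, 9a92bc9, b65414d}.
Reachable from 72aafa8: {4729ef4, 72aafa8, 9a92bc9, b65414d}.
Only in 68db591's history (ahead): {68db591} — 1.
Only in 72aafa8's history (behind): {72aafa8} — 1.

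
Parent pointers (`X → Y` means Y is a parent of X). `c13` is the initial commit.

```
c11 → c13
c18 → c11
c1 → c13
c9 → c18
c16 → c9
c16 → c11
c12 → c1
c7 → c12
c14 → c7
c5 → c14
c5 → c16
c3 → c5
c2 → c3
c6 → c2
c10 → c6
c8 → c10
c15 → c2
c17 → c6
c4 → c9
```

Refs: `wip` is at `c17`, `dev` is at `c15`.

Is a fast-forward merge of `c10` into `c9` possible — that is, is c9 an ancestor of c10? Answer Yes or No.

A fast-forward from c9 to c10 is possible iff c9 is an ancestor of c10.
Ancestors of c10: {c1, c10, c11, c12, c13, c14, c16, c18, c2, c3, c5, c6, c7, c9}.
c9 is among them, so fast-forward is possible.

Yes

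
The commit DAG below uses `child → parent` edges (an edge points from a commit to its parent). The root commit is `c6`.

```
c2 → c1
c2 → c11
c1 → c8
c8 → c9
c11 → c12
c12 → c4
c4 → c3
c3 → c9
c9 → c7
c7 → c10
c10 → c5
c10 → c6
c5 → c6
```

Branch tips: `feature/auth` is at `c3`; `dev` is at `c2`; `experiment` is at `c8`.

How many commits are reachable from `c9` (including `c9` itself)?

Walking parent pointers from c9: reachable set = {c10, c5, c6, c7, c9}.
That is 5 commits.

5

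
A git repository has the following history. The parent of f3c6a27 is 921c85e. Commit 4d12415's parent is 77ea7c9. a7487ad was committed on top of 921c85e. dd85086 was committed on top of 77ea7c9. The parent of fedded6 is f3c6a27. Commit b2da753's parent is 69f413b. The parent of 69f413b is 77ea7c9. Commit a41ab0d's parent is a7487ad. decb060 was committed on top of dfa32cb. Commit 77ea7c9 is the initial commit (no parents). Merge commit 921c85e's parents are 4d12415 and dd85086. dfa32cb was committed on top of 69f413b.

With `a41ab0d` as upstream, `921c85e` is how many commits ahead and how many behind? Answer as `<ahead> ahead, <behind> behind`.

Reachable from 921c85e: {4d12415, 77ea7c9, 921c85e, dd85086}.
Reachable from a41ab0d: {4d12415, 77ea7c9, 921c85e, a41ab0d, a7487ad, dd85086}.
Only in 921c85e's history (ahead): {} — 0.
Only in a41ab0d's history (behind): {a41ab0d, a7487ad} — 2.

0 ahead, 2 behind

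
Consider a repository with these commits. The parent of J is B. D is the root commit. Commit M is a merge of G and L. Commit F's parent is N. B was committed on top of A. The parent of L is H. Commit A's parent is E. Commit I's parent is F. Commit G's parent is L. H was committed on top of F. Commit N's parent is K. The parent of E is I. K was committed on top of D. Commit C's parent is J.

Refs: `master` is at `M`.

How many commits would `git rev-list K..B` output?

6

Reachable from B: {A, B, D, E, F, I, K, N}.
Reachable from K: {D, K}.
In B's history but not K's: {A, B, E, F, I, N} — 6 commits.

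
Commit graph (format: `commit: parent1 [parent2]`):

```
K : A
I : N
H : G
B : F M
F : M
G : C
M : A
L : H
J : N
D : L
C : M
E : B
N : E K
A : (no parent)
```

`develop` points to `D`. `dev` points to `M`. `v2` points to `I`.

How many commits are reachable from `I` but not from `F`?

Reachable from I: {A, B, E, F, I, K, M, N}.
Reachable from F: {A, F, M}.
In I's history but not F's: {B, E, I, K, N} — 5 commits.

5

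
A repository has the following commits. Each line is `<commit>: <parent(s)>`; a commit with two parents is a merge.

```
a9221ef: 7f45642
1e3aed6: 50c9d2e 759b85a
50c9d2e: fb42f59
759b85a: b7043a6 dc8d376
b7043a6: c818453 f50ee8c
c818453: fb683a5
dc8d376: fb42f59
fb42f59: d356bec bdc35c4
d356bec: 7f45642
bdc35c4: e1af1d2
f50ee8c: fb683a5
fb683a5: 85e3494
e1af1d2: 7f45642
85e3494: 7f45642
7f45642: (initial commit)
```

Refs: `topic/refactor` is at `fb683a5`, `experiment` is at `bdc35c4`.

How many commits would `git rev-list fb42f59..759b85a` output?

Reachable from 759b85a: {759b85a, 7f45642, 85e3494, b7043a6, bdc35c4, c818453, d356bec, dc8d376, e1af1d2, f50ee8c, fb42f59, fb683a5}.
Reachable from fb42f59: {7f45642, bdc35c4, d356bec, e1af1d2, fb42f59}.
In 759b85a's history but not fb42f59's: {759b85a, 85e3494, b7043a6, c818453, dc8d376, f50ee8c, fb683a5} — 7 commits.

7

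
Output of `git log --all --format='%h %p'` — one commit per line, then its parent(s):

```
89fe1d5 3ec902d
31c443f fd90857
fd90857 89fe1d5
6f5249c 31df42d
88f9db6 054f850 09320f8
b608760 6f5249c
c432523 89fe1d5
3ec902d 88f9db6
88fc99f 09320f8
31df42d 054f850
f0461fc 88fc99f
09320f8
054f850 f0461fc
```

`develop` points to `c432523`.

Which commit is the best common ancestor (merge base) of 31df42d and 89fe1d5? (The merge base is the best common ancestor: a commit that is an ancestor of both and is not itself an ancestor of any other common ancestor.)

Ancestors of 31df42d: {054f850, 09320f8, 31df42d, 88fc99f, f0461fc}.
Ancestors of 89fe1d5: {054f850, 09320f8, 3ec902d, 88f9db6, 88fc99f, 89fe1d5, f0461fc}.
Common ancestors: {054f850, 09320f8, 88fc99f, f0461fc}.
Among these, 054f850 is not an ancestor of any other common ancestor — it is the merge base.

054f850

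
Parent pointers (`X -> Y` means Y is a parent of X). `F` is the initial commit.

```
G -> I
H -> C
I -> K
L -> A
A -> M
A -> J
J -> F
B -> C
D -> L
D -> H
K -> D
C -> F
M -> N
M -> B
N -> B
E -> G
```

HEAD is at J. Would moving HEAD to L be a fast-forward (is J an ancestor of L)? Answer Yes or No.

A fast-forward from J to L is possible iff J is an ancestor of L.
Ancestors of L: {A, B, C, F, J, L, M, N}.
J is among them, so fast-forward is possible.

Yes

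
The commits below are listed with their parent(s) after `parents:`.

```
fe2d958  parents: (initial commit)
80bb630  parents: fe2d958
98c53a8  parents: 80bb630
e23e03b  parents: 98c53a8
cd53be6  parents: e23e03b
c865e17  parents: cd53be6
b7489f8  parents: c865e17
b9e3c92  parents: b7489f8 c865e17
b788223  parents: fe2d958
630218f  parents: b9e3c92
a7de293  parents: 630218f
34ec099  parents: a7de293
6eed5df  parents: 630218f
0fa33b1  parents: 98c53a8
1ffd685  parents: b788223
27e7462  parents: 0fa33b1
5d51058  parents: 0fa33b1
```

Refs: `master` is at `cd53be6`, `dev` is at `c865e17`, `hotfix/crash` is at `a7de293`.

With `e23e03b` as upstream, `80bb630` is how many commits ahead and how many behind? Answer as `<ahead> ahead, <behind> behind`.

0 ahead, 2 behind

Reachable from 80bb630: {80bb630, fe2d958}.
Reachable from e23e03b: {80bb630, 98c53a8, e23e03b, fe2d958}.
Only in 80bb630's history (ahead): {} — 0.
Only in e23e03b's history (behind): {98c53a8, e23e03b} — 2.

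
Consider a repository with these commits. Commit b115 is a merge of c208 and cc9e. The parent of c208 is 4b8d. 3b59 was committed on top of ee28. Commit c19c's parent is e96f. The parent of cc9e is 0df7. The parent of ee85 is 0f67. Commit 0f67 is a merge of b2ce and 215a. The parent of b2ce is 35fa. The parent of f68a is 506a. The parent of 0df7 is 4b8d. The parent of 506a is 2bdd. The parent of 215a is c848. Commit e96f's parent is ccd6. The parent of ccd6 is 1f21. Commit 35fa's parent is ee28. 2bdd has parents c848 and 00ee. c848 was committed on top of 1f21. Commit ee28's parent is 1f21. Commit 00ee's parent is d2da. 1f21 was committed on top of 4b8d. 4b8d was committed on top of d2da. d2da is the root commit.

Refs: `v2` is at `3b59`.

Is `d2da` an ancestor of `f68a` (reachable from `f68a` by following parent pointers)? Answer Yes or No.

Yes

Ancestors of f68a (commits reachable by following parents): {00ee, 1f21, 2bdd, 4b8d, 506a, c848, d2da, f68a}.
d2da is in that set, so it is an ancestor of f68a.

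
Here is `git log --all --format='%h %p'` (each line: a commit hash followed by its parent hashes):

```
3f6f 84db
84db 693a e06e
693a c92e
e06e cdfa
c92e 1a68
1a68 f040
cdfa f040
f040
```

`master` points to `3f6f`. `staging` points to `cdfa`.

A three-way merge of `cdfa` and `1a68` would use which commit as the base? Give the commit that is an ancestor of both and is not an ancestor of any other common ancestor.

Ancestors of cdfa: {cdfa, f040}.
Ancestors of 1a68: {1a68, f040}.
Common ancestors: {f040}.
The only common ancestor is f040, so it is the merge base.

f040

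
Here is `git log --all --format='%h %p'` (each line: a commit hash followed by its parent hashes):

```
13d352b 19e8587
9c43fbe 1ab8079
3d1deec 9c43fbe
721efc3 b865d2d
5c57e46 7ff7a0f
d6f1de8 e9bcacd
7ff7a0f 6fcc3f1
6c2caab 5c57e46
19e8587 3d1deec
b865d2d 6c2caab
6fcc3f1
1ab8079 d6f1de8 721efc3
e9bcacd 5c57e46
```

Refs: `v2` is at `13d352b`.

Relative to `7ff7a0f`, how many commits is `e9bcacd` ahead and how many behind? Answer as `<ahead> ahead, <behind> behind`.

2 ahead, 0 behind

Reachable from e9bcacd: {5c57e46, 6fcc3f1, 7ff7a0f, e9bcacd}.
Reachable from 7ff7a0f: {6fcc3f1, 7ff7a0f}.
Only in e9bcacd's history (ahead): {5c57e46, e9bcacd} — 2.
Only in 7ff7a0f's history (behind): {} — 0.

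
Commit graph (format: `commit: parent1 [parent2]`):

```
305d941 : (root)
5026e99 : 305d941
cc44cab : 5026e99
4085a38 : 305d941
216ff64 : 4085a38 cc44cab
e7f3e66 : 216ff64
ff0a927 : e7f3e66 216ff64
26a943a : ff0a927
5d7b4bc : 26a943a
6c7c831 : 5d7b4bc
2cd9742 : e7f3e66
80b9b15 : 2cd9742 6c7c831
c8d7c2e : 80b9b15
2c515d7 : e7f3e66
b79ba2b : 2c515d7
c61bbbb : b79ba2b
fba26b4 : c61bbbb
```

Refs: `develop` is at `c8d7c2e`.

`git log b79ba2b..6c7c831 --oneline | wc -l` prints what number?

Reachable from 6c7c831: {216ff64, 26a943a, 305d941, 4085a38, 5026e99, 5d7b4bc, 6c7c831, cc44cab, e7f3e66, ff0a927}.
Reachable from b79ba2b: {216ff64, 2c515d7, 305d941, 4085a38, 5026e99, b79ba2b, cc44cab, e7f3e66}.
In 6c7c831's history but not b79ba2b's: {26a943a, 5d7b4bc, 6c7c831, ff0a927} — 4 commits.

4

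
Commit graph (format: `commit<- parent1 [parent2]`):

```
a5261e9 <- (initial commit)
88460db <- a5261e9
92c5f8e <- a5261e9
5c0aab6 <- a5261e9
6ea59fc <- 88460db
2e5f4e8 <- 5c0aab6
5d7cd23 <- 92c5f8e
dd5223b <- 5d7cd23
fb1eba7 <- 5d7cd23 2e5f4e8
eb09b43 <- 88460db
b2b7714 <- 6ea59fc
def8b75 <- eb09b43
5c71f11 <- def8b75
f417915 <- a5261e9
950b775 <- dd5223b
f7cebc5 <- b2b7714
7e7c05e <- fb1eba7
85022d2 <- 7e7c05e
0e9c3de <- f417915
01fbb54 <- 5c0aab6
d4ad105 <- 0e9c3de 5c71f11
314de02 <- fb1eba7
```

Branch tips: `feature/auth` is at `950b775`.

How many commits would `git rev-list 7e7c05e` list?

7

Walking parent pointers from 7e7c05e: reachable set = {2e5f4e8, 5c0aab6, 5d7cd23, 7e7c05e, 92c5f8e, a5261e9, fb1eba7}.
That is 7 commits.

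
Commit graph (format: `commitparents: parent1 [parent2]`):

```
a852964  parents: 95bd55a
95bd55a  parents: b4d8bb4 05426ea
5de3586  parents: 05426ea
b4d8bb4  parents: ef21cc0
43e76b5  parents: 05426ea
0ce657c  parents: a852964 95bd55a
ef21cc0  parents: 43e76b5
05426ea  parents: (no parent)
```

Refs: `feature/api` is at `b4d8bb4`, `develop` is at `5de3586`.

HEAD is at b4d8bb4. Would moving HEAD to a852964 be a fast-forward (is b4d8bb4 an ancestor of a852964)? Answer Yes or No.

A fast-forward from b4d8bb4 to a852964 is possible iff b4d8bb4 is an ancestor of a852964.
Ancestors of a852964: {05426ea, 43e76b5, 95bd55a, a852964, b4d8bb4, ef21cc0}.
b4d8bb4 is among them, so fast-forward is possible.

Yes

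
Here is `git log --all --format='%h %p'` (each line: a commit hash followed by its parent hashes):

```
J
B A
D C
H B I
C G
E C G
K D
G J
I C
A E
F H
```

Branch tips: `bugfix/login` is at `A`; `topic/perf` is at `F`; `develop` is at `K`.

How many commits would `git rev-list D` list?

Walking parent pointers from D: reachable set = {C, D, G, J}.
That is 4 commits.

4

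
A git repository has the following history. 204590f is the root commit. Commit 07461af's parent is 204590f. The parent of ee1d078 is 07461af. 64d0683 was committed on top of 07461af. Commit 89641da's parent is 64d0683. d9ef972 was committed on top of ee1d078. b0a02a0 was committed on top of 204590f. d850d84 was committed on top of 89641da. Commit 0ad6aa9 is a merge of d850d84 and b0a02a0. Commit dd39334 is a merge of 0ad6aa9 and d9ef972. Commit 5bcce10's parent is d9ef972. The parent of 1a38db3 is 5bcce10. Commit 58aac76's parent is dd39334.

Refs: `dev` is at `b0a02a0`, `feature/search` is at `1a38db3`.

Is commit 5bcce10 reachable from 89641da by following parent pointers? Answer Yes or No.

Ancestors of 89641da: {07461af, 204590f, 64d0683, 89641da}.
5bcce10 is not in that set, so it is not an ancestor of 89641da.

No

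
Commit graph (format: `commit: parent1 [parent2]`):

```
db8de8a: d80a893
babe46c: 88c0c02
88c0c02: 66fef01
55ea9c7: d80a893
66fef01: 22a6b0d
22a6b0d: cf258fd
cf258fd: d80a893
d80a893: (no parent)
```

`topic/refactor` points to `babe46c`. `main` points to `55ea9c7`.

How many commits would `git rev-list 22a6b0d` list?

Walking parent pointers from 22a6b0d: reachable set = {22a6b0d, cf258fd, d80a893}.
That is 3 commits.

3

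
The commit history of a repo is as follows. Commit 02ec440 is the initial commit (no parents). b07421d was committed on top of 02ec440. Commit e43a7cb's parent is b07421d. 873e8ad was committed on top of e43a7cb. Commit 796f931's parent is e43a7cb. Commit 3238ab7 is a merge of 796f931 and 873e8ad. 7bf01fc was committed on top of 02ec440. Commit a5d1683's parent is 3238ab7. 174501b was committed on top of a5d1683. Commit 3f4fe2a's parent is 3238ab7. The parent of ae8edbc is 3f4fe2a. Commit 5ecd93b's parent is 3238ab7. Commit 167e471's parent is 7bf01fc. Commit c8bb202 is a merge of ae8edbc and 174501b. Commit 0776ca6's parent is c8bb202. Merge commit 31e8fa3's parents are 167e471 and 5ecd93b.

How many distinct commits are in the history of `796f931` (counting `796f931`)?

4

Walking parent pointers from 796f931: reachable set = {02ec440, 796f931, b07421d, e43a7cb}.
That is 4 commits.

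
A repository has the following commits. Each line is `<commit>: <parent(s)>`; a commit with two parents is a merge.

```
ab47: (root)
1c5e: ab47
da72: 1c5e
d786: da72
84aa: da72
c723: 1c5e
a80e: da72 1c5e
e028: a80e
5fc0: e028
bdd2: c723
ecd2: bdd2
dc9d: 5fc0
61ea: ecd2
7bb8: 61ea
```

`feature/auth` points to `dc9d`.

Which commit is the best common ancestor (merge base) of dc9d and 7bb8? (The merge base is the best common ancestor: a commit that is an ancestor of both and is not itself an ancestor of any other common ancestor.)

Ancestors of dc9d: {1c5e, 5fc0, a80e, ab47, da72, dc9d, e028}.
Ancestors of 7bb8: {1c5e, 61ea, 7bb8, ab47, bdd2, c723, ecd2}.
Common ancestors: {1c5e, ab47}.
Among these, 1c5e is not an ancestor of any other common ancestor — it is the merge base.

1c5e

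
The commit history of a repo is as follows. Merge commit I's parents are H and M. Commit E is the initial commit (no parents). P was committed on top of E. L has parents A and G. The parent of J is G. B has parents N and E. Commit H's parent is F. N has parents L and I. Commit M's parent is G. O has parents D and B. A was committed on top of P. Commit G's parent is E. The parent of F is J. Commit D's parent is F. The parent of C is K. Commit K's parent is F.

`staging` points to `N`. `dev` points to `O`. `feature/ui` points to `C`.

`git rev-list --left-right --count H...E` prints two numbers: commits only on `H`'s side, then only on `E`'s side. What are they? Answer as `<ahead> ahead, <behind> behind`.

Reachable from H: {E, F, G, H, J}.
Reachable from E: {E}.
Only in H's history (ahead): {F, G, H, J} — 4.
Only in E's history (behind): {} — 0.

4 ahead, 0 behind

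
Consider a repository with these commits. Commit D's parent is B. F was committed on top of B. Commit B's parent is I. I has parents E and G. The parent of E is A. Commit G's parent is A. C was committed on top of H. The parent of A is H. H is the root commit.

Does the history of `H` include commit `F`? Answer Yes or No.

Ancestors of H: {H}.
F is not in that set, so it is not an ancestor of H.

No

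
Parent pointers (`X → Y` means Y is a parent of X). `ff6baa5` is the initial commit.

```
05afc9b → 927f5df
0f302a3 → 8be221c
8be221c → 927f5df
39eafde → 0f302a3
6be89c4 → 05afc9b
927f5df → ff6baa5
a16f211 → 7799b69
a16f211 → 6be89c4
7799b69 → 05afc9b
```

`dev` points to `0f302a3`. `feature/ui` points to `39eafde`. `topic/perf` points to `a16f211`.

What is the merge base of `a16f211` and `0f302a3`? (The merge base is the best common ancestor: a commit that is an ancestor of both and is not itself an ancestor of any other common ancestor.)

Ancestors of a16f211: {05afc9b, 6be89c4, 7799b69, 927f5df, a16f211, ff6baa5}.
Ancestors of 0f302a3: {0f302a3, 8be221c, 927f5df, ff6baa5}.
Common ancestors: {927f5df, ff6baa5}.
Among these, 927f5df is not an ancestor of any other common ancestor — it is the merge base.

927f5df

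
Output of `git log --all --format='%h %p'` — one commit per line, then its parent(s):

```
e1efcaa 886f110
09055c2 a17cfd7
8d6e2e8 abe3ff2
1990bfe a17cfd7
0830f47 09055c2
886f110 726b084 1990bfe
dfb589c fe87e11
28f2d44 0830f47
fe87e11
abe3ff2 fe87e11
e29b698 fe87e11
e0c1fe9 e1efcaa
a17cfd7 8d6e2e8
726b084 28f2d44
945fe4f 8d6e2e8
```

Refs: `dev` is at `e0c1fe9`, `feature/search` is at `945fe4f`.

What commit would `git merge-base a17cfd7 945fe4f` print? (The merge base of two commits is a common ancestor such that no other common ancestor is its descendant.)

8d6e2e8

Ancestors of a17cfd7: {8d6e2e8, a17cfd7, abe3ff2, fe87e11}.
Ancestors of 945fe4f: {8d6e2e8, 945fe4f, abe3ff2, fe87e11}.
Common ancestors: {8d6e2e8, abe3ff2, fe87e11}.
Among these, 8d6e2e8 is not an ancestor of any other common ancestor — it is the merge base.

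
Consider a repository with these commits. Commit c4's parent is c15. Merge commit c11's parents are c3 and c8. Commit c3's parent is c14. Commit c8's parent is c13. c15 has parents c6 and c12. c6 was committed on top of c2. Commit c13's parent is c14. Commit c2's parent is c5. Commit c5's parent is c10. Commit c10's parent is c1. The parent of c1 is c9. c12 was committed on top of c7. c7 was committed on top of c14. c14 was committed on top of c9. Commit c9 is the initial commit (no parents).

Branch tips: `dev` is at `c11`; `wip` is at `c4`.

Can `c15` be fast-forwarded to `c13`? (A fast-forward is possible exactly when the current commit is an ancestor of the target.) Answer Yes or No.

No

A fast-forward from c15 to c13 is possible iff c15 is an ancestor of c13.
Ancestors of c13: {c13, c14, c9}.
c15 is not among them, so fast-forward is not possible.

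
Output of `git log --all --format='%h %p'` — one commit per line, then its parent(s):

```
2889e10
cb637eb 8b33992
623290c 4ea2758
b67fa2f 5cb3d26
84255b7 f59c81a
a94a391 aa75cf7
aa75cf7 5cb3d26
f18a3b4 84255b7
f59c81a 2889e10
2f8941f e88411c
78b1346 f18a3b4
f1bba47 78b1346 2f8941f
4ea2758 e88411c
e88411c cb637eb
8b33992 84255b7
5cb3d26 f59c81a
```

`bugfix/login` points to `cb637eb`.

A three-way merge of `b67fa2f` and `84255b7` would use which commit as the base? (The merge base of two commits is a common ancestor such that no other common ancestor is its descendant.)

f59c81a

Ancestors of b67fa2f: {2889e10, 5cb3d26, b67fa2f, f59c81a}.
Ancestors of 84255b7: {2889e10, 84255b7, f59c81a}.
Common ancestors: {2889e10, f59c81a}.
Among these, f59c81a is not an ancestor of any other common ancestor — it is the merge base.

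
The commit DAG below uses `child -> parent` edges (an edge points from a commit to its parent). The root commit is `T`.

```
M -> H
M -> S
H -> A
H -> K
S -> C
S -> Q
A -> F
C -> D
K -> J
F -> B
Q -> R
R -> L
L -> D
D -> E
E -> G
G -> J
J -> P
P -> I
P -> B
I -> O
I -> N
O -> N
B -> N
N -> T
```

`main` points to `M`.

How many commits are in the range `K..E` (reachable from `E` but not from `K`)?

Reachable from E: {B, E, G, I, J, N, O, P, T}.
Reachable from K: {B, I, J, K, N, O, P, T}.
In E's history but not K's: {E, G} — 2 commits.

2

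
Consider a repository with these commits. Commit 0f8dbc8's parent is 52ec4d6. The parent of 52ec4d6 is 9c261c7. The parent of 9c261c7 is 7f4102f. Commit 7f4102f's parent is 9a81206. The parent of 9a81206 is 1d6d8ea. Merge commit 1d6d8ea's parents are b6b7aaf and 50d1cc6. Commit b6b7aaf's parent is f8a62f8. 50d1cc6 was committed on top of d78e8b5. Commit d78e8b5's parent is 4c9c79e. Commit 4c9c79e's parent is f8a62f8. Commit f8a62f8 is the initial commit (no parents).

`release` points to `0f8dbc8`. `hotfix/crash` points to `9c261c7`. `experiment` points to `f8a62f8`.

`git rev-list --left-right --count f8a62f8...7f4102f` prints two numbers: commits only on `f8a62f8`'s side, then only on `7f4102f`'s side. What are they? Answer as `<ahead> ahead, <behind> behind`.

Reachable from f8a62f8: {f8a62f8}.
Reachable from 7f4102f: {1d6d8ea, 4c9c79e, 50d1cc6, 7f4102f, 9a81206, b6b7aaf, d78e8b5, f8a62f8}.
Only in f8a62f8's history (ahead): {} — 0.
Only in 7f4102f's history (behind): {1d6d8ea, 4c9c79e, 50d1cc6, 7f4102f, 9a81206, b6b7aaf, d78e8b5} — 7.

0 ahead, 7 behind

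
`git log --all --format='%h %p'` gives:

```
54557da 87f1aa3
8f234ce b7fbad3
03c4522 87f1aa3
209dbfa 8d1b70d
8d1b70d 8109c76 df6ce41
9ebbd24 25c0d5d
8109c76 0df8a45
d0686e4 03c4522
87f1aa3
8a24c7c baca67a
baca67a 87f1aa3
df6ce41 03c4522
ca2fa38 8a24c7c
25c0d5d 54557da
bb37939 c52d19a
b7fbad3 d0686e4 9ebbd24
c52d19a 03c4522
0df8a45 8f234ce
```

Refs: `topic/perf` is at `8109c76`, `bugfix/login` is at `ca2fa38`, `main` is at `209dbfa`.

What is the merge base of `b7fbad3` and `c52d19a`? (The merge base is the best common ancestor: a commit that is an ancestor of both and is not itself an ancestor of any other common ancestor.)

Ancestors of b7fbad3: {03c4522, 25c0d5d, 54557da, 87f1aa3, 9ebbd24, b7fbad3, d0686e4}.
Ancestors of c52d19a: {03c4522, 87f1aa3, c52d19a}.
Common ancestors: {03c4522, 87f1aa3}.
Among these, 03c4522 is not an ancestor of any other common ancestor — it is the merge base.

03c4522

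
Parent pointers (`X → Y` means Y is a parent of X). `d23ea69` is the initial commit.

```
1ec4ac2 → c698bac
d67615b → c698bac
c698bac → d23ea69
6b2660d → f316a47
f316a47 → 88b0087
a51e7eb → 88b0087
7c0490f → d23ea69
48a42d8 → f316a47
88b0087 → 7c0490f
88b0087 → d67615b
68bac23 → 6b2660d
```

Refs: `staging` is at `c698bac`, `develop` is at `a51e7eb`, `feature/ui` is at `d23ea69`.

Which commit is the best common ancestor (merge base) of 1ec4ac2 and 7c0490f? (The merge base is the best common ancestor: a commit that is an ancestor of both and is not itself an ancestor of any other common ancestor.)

d23ea69

Ancestors of 1ec4ac2: {1ec4ac2, c698bac, d23ea69}.
Ancestors of 7c0490f: {7c0490f, d23ea69}.
Common ancestors: {d23ea69}.
The only common ancestor is d23ea69, so it is the merge base.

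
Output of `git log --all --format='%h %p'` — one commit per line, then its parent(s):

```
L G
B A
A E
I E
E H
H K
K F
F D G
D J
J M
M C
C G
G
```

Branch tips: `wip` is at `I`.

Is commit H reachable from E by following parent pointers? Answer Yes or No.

Yes

Ancestors of E (commits reachable by following parents): {C, D, E, F, G, H, J, K, M}.
H is in that set, so it is an ancestor of E.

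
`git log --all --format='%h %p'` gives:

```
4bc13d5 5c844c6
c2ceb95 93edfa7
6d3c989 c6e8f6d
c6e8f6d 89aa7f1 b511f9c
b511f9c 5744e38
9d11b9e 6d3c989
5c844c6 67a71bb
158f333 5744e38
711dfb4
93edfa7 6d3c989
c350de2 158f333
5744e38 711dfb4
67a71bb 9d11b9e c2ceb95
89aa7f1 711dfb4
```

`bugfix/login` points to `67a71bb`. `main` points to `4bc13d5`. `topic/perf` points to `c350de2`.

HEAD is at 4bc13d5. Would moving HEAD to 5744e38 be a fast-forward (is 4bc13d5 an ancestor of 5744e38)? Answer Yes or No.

No

A fast-forward from 4bc13d5 to 5744e38 is possible iff 4bc13d5 is an ancestor of 5744e38.
Ancestors of 5744e38: {5744e38, 711dfb4}.
4bc13d5 is not among them, so fast-forward is not possible.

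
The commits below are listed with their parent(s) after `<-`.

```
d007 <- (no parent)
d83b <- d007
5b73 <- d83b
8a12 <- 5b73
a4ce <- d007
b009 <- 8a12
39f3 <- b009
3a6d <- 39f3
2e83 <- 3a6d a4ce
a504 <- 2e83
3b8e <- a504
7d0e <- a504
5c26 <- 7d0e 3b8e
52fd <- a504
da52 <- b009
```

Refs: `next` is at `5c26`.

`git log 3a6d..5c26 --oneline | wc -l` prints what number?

6

Reachable from 5c26: {2e83, 39f3, 3a6d, 3b8e, 5b73, 5c26, 7d0e, 8a12, a4ce, a504, b009, d007, d83b}.
Reachable from 3a6d: {39f3, 3a6d, 5b73, 8a12, b009, d007, d83b}.
In 5c26's history but not 3a6d's: {2e83, 3b8e, 5c26, 7d0e, a4ce, a504} — 6 commits.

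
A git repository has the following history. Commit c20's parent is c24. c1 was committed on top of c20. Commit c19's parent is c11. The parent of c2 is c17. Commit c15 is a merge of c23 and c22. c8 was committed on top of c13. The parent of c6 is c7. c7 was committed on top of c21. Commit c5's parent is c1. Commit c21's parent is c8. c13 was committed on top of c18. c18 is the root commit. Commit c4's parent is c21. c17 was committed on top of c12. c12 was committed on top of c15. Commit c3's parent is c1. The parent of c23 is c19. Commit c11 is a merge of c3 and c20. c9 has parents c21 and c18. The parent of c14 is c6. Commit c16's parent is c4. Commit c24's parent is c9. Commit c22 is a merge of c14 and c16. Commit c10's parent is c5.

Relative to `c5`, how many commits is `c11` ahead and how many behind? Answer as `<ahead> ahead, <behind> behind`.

2 ahead, 1 behind

Reachable from c11: {c1, c11, c13, c18, c20, c21, c24, c3, c8, c9}.
Reachable from c5: {c1, c13, c18, c20, c21, c24, c5, c8, c9}.
Only in c11's history (ahead): {c11, c3} — 2.
Only in c5's history (behind): {c5} — 1.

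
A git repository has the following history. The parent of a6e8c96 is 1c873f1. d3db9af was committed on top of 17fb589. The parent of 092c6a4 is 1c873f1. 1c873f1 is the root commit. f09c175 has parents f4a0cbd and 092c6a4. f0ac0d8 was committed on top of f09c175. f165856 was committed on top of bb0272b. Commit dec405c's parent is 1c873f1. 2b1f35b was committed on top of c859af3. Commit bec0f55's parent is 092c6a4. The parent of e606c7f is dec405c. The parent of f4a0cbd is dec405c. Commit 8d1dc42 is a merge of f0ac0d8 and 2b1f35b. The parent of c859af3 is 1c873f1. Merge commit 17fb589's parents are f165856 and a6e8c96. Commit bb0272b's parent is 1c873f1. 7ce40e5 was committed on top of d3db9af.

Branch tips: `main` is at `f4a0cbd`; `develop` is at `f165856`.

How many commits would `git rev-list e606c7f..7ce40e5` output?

6

Reachable from 7ce40e5: {17fb589, 1c873f1, 7ce40e5, a6e8c96, bb0272b, d3db9af, f165856}.
Reachable from e606c7f: {1c873f1, dec405c, e606c7f}.
In 7ce40e5's history but not e606c7f's: {17fb589, 7ce40e5, a6e8c96, bb0272b, d3db9af, f165856} — 6 commits.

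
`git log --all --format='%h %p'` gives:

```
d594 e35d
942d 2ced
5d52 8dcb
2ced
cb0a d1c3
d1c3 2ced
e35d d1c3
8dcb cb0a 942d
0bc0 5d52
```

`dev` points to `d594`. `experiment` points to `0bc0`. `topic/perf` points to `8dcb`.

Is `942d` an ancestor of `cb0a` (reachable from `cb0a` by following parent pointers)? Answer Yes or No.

Ancestors of cb0a: {2ced, cb0a, d1c3}.
942d is not in that set, so it is not an ancestor of cb0a.

No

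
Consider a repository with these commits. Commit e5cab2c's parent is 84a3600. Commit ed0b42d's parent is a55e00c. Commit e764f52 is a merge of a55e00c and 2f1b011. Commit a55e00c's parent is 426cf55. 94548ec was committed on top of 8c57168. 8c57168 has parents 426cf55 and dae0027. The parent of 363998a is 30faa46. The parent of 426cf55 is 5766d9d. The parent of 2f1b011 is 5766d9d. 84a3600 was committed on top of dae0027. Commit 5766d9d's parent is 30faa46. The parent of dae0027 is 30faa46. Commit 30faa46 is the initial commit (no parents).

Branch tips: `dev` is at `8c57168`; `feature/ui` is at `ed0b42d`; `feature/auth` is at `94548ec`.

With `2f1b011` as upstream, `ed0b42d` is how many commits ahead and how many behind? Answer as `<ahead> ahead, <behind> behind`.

3 ahead, 1 behind

Reachable from ed0b42d: {30faa46, 426cf55, 5766d9d, a55e00c, ed0b42d}.
Reachable from 2f1b011: {2f1b011, 30faa46, 5766d9d}.
Only in ed0b42d's history (ahead): {426cf55, a55e00c, ed0b42d} — 3.
Only in 2f1b011's history (behind): {2f1b011} — 1.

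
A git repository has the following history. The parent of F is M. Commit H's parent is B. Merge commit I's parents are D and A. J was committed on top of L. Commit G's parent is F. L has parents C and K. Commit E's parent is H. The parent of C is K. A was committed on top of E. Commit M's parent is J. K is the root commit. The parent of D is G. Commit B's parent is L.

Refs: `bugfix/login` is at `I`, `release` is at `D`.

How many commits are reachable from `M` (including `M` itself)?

Walking parent pointers from M: reachable set = {C, J, K, L, M}.
That is 5 commits.

5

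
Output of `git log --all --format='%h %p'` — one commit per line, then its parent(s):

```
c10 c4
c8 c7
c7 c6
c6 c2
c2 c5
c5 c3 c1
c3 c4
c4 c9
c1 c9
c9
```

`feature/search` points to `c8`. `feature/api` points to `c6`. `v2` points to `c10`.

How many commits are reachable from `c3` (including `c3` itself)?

Walking parent pointers from c3: reachable set = {c3, c4, c9}.
That is 3 commits.

3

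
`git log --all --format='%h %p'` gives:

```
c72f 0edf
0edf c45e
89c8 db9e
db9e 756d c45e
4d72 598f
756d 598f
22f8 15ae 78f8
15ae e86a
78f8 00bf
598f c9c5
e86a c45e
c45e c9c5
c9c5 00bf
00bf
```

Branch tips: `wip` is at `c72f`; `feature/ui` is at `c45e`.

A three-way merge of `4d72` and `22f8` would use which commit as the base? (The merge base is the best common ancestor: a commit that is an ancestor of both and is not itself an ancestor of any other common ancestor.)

c9c5

Ancestors of 4d72: {00bf, 4d72, 598f, c9c5}.
Ancestors of 22f8: {00bf, 15ae, 22f8, 78f8, c45e, c9c5, e86a}.
Common ancestors: {00bf, c9c5}.
Among these, c9c5 is not an ancestor of any other common ancestor — it is the merge base.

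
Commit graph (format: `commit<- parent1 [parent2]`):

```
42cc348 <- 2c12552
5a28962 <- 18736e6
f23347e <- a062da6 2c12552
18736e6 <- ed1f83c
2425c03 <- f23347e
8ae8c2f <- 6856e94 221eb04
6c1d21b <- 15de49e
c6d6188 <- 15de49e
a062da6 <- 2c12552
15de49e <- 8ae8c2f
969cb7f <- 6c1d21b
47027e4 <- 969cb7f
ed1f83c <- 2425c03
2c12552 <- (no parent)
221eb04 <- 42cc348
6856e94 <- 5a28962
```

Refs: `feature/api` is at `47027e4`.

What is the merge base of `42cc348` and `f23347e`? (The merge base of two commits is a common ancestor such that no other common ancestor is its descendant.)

Ancestors of 42cc348: {2c12552, 42cc348}.
Ancestors of f23347e: {2c12552, a062da6, f23347e}.
Common ancestors: {2c12552}.
The only common ancestor is 2c12552, so it is the merge base.

2c12552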